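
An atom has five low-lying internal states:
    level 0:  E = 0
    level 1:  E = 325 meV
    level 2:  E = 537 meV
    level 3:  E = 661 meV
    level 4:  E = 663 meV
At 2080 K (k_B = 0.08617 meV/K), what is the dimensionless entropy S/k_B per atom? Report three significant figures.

k_BT = 0.08617 × 2080 K = 179.23 meV.
Eᵢ/kT = 0, 1.8133, 2.9962, 3.6880, 3.6992.
Z = Σ e^(−Eᵢ/kT) = e^(−0) + e^(−1.8133) + e^(−2.9962) + e^(−3.6880) + e^(−3.6992) = 1.0000 + 0.16311 + 0.049977 + 0.025022 + 0.024743 = 1.2629.
⟨E⟩ = Σ EᵢPᵢ = 89.312 meV.
S/k_B = ln Z + ⟨E⟩/kT = ln(1.2629) + 89.312/179.23 = 0.23341 + 0.49831 = 0.732.

0.732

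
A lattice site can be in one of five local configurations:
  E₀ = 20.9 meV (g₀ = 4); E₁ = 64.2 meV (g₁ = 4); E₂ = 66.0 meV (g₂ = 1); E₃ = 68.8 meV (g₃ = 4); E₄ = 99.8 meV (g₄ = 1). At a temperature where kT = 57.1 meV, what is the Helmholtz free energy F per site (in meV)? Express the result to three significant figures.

-100 meV

Eᵢ/kT = 0.36602, 1.1243, 1.1559, 1.2049, 1.7478.
Z = Σ gᵢe^(−Eᵢ/kT) = 4·e^(−0.36602) + 4·e^(−1.1243) + 1·e^(−1.1559) + 4·e^(−1.2049) + 1·e^(−1.7478) = 2.7740 + 1.2995 + 0.31477 + 1.1989 + 0.17416 = 5.7613.
F = −kT ln Z = −57.1 × ln(5.7613) = −57.1 × 1.7512 = -100 meV.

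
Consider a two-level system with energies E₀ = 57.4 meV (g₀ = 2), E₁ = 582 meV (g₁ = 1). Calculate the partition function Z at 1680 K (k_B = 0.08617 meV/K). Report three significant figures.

Z = 1.36

k_BT = 0.08617 × 1680 K = 144.77 meV.
Eᵢ/kT = 0.39649, 4.0202.
Z = Σ gᵢe^(−Eᵢ/kT) = 2·e^(−0.39649) + 1·e^(−4.0202) = 1.3454 + 0.017949 = 1.3633.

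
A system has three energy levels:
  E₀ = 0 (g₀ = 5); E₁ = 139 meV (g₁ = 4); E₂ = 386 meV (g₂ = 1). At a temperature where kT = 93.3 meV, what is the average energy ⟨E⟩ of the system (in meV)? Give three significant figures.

Eᵢ/kT = 0, 1.4898, 4.1372.
Z = Σ gᵢe^(−Eᵢ/kT) = 5·e^(−0) + 4·e^(−1.4898) + 1·e^(−4.1372) = 5.0000 + 0.90167 + 0.015967 = 5.9176.
⟨E⟩ = Σ Eᵢ gᵢe^(−Eᵢ/kT) / Z = (0·5.0000 + 139·0.90167 + 386·0.015967) / 5.9176 = 22.2 meV.

22.2 meV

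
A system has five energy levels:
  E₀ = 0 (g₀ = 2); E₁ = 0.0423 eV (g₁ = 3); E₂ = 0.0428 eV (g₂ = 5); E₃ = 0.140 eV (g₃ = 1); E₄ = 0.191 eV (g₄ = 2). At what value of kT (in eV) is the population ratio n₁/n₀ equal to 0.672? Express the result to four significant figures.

n₁/n₀ = (g₁/g₀) exp[−(E₁−E₀)/kT] = 0.672.
⇒ (E₁−E₀)/kT = ln((3/2)/0.672) = ln(2.23214) = 0.802961.
kT = 0.0423 eV / 0.802961 = 0.05268 eV.

0.05268 eV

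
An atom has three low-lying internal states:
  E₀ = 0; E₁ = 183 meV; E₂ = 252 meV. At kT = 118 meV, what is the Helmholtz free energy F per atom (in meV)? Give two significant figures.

Eᵢ/kT = 0, 1.551, 2.136.
Z = Σ e^(−Eᵢ/kT) = e^(−0) + e^(−1.551) + e^(−2.136) = 1.000 + 0.2120 + 0.1181 = 1.330.
F = −kT ln Z = −118 × ln(1.330) = −118 × 0.2852 = -34 meV.

-34 meV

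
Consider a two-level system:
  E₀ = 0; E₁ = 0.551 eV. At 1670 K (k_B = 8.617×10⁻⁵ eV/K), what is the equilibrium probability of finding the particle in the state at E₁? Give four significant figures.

0.02127

k_BT = 8.617×10⁻⁵ × 1670 K = 0.143904 eV.
Eᵢ/kT = 0, 3.82894.
Z = Σ e^(−Eᵢ/kT) = e^(−0) + e^(−3.82894) = 1.00000 + 0.0217326 = 1.02173.
P₁ = e^(−E₁/kT) / Z = 0.0217326/1.02173 = 0.02127.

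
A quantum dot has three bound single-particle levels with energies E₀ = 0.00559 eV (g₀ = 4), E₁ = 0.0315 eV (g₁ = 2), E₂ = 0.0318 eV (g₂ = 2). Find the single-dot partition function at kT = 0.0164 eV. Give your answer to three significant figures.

Eᵢ/kT = 0.34085, 1.9207, 1.9390.
Z = Σ gᵢe^(−Eᵢ/kT) = 4·e^(−0.34085) + 2·e^(−1.9207) + 2·e^(−1.9390) = 2.8447 + 0.29301 + 0.28770 = 3.4254.

Z = 3.43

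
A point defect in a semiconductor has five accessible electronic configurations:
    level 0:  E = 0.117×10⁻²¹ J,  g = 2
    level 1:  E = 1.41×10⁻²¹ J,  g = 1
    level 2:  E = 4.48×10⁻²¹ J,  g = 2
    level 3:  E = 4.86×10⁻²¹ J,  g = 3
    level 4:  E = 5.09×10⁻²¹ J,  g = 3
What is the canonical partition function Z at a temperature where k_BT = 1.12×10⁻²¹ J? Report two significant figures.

Z = 2.2

Eᵢ/kT = 0.1045, 1.259, 4.000, 4.339, 4.545.
Z = Σ gᵢe^(−Eᵢ/kT) = 2·e^(−0.1045) + 1·e^(−1.259) + 2·e^(−4.000) + 3·e^(−4.339) + 3·e^(−4.545) = 1.802 + 0.2839 + 0.03663 + 0.03915 + 0.03186 = 2.194.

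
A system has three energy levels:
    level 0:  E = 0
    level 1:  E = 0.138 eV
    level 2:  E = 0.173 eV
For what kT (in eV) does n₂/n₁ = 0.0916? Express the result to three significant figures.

0.0146 eV

n₂/n₁ = exp[−(E₂−E₁)/kT] = 0.0916.
⇒ (E₂−E₁)/kT = ln(1/0.0916) = ln(10.917) = 2.3903.
kT = 0.035 eV / 2.3903 = 0.0146 eV.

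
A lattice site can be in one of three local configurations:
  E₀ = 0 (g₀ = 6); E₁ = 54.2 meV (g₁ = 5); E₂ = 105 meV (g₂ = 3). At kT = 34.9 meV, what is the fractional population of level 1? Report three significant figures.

Eᵢ/kT = 0, 1.5530, 3.0086.
Z = Σ gᵢe^(−Eᵢ/kT) = 6·e^(−0) + 5·e^(−1.5530) + 3·e^(−3.0086) = 6.0000 + 1.0581 + 0.14808 = 7.2062.
P₁ = g₁ e^(−E₁/kT) / Z = 1.0581/7.2062 = 0.147.

0.147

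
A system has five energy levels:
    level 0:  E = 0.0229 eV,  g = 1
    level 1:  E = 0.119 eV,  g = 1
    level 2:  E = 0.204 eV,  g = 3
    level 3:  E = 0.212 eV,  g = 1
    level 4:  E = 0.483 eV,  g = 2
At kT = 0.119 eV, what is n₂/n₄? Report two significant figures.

n₂/n₄ = (g₂/g₄) exp[−(E₂−E₄)/kT] = (3/2) × exp(−(-0.279 eV)/(0.119 eV)) = (3/2) × exp(2.345) = 16.

16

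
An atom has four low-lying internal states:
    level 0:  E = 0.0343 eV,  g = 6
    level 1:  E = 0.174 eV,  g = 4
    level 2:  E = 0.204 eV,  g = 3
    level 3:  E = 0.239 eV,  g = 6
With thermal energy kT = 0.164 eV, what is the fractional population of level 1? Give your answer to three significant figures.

0.163

Eᵢ/kT = 0.20915, 1.0610, 1.2439, 1.4573.
Z = Σ gᵢe^(−Eᵢ/kT) = 6·e^(−0.20915) + 4·e^(−1.0610) + 3·e^(−1.2439) + 6·e^(−1.4573) = 4.8676 + 1.3844 + 0.86477 + 1.3972 = 8.5140.
P₁ = g₁ e^(−E₁/kT) / Z = 1.3844/8.5140 = 0.163.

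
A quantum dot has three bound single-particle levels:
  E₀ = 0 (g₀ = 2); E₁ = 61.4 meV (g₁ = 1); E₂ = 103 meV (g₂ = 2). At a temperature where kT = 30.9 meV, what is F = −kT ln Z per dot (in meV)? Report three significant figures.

-24.5 meV

Eᵢ/kT = 0, 1.9871, 3.3333.
Z = Σ gᵢe^(−Eᵢ/kT) = 2·e^(−0) + 1·e^(−1.9871) + 2·e^(−3.3333) = 2.0000 + 0.13709 + 0.071350 = 2.2084.
F = −kT ln Z = −30.9 × ln(2.2084) = −30.9 × 0.79227 = -24.5 meV.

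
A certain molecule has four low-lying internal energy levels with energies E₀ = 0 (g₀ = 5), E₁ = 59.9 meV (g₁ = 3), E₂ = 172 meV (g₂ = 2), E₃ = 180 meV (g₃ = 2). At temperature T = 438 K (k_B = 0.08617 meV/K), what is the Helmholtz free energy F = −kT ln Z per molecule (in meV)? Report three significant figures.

k_BT = 0.08617 × 438 K = 37.742 meV.
Eᵢ/kT = 0, 1.5871, 4.5573, 4.7692.
Z = Σ gᵢe^(−Eᵢ/kT) = 5·e^(−0) + 3·e^(−1.5871) + 2·e^(−4.5573) + 2·e^(−4.7692) = 5.0000 + 0.61355 + 0.020981 + 0.016974 = 5.6515.
F = −kT ln Z = −37.742 × ln(5.6515) = −37.742 × 1.7319 = -65.4 meV.

-65.4 meV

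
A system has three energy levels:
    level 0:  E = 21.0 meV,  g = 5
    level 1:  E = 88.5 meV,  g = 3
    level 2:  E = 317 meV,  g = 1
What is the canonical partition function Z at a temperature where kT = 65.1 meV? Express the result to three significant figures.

Z = 4.40

Eᵢ/kT = 0.32258, 1.3594, 4.8694.
Z = Σ gᵢe^(−Eᵢ/kT) = 5·e^(−0.32258) + 3·e^(−1.3594) + 1·e^(−4.8694) = 3.6214 + 0.77044 + 0.0076780 = 4.3995.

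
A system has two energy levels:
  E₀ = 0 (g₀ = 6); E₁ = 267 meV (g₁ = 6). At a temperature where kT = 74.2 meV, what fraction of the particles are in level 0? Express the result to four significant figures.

Eᵢ/kT = 0, 3.59838.
Z = Σ gᵢe^(−Eᵢ/kT) = 6·e^(−0) + 6·e^(−3.59838) = 6.00000 + 0.164208 = 6.16421.
P₀ = g₀ e^(−E₀/kT) / Z = 6.00000/6.16421 = 0.9734.

0.9734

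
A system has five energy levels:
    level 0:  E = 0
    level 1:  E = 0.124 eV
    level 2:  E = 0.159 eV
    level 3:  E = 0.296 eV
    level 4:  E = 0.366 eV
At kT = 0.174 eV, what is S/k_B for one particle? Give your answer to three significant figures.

Eᵢ/kT = 0, 0.71264, 0.91379, 1.7011, 2.1034.
Z = Σ e^(−Eᵢ/kT) = e^(−0) + e^(−0.71264) + e^(−0.91379) + e^(−1.7011) + e^(−2.1034) = 1.0000 + 0.49035 + 0.40100 + 0.18248 + 0.12204 = 2.1959.
⟨E⟩ = Σ EᵢPᵢ = 0.10166 eV.
S/k_B = ln Z + ⟨E⟩/kT = ln(2.1959) + 0.10166/0.174 = 0.78659 + 0.58425 = 1.37.

1.37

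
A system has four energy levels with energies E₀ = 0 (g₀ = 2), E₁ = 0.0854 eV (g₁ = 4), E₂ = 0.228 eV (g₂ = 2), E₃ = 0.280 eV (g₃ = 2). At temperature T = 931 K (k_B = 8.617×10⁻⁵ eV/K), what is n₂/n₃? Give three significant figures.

k_BT = 8.617×10⁻⁵ × 931 K = 0.080224 eV.
n₂/n₃ = (g₂/g₃) exp[−(E₂−E₃)/kT] = (2/2) × exp(−(-0.052 eV)/(0.080224 eV)) = (2/2) × exp(0.64819) = 1.91.

1.91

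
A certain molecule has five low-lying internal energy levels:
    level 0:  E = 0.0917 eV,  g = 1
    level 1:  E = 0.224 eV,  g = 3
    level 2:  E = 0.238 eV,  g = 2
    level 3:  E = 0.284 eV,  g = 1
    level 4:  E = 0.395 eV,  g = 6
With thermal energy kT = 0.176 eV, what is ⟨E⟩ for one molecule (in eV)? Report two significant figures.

0.24 eV

Eᵢ/kT = 0.5210, 1.273, 1.352, 1.614, 2.244.
Z = Σ gᵢe^(−Eᵢ/kT) = 1·e^(−0.5210) + 3·e^(−1.273) + 2·e^(−1.352) + 1·e^(−1.614) + 6·e^(−2.244) = 0.5939 + 0.8400 + 0.5174 + 0.1991 + 0.6362 = 2.787.
⟨E⟩ = Σ Eᵢ gᵢe^(−Eᵢ/kT) / Z = (0.0917·0.5939 + 0.224·0.8400 + 0.238·0.5174 + 0.284·0.1991 + 0.395·0.6362) / 2.787 = 0.24 eV.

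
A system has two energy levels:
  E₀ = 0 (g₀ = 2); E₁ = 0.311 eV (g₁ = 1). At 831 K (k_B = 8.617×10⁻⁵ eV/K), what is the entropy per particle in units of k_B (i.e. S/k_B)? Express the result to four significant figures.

k_BT = 8.617×10⁻⁵ × 831 K = 0.0716073 eV.
Eᵢ/kT = 0, 4.34313.
Z = Σ gᵢe^(−Eᵢ/kT) = 2·e^(−0) + 1·e^(−4.34313) = 2.00000 + 0.0129958 = 2.01300.
⟨E⟩ = Σ EᵢPᵢ = 0.00200780 eV.
S/k_B = ln Z + ⟨E⟩/kT = ln(2.01300) + 0.00200780/0.0716073 = 0.699626 + 0.0280390 = 0.7277.

0.7277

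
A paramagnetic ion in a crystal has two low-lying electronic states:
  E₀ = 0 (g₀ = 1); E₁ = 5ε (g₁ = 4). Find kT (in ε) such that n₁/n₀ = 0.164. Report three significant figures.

n₁/n₀ = (g₁/g₀) exp[−(E₁−E₀)/kT] = 0.164.
⇒ (E₁−E₀)/kT = ln((4/1)/0.164) = ln(24.390) = 3.1942.
kT = 5ε / 3.1942 = 1.57 ε.

1.57 ε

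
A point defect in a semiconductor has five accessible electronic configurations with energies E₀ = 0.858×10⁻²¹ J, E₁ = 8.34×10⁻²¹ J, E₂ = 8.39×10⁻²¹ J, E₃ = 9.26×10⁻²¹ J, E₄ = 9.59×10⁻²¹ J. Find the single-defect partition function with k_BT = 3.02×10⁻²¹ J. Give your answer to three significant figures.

Z = 0.966

Eᵢ/kT = 0.28411, 2.7616, 2.7781, 3.0662, 3.1755.
Z = Σ e^(−Eᵢ/kT) = e^(−0.28411) + e^(−2.7616) + e^(−2.7781) + e^(−3.0662) + e^(−3.1755) = 0.75268 + 0.063191 + 0.062156 + 0.046598 + 0.041773 = 0.96640.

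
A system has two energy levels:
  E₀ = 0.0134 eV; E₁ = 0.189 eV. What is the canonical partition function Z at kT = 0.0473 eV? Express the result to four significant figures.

Eᵢ/kT = 0.283298, 3.99577.
Z = Σ e^(−Eᵢ/kT) = e^(−0.283298) + e^(−3.99577) = 0.753295 + 0.0183933 = 0.771688.

Z = 0.7717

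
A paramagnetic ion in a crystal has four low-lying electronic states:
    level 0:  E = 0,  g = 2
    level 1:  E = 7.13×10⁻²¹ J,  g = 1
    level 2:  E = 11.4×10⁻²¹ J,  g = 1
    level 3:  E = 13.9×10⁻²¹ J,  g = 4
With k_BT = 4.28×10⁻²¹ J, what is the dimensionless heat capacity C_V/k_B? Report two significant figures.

Eᵢ/kT = 0, 1.666, 2.664, 3.248.
Z = Σ gᵢe^(−Eᵢ/kT) = 2·e^(−0) + 1·e^(−1.666) + 1·e^(−2.664) + 4·e^(−3.248) = 2.000 + 0.1890 + 0.06967 + 0.1554 = 2.414.
⟨E⟩ = 1.782, ⟨E²⟩ = 20.17.
C_V/k_B = (⟨E²⟩ − ⟨E⟩²)/(kT)² = (20.17 − 3.176)/18.32 = 0.93.

0.93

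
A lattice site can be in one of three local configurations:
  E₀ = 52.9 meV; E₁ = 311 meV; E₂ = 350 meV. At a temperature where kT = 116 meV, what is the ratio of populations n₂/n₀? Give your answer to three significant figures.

0.0772

n₂/n₀ = exp[−(E₂−E₀)/kT] = exp(−(297.1 meV)/(116 meV)) = exp(-2.5612) = 0.0772.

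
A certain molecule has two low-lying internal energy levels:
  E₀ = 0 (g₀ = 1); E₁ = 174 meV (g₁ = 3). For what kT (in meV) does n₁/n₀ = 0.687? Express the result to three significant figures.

n₁/n₀ = (g₁/g₀) exp[−(E₁−E₀)/kT] = 0.687.
⇒ (E₁−E₀)/kT = ln((3/1)/0.687) = ln(4.3668) = 1.4740.
kT = 174 meV / 1.4740 = 118 meV.

118 meV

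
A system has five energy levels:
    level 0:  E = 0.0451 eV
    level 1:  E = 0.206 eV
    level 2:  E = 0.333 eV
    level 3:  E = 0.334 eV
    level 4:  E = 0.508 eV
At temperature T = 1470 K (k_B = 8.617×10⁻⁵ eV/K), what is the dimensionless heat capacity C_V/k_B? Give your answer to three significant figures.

k_BT = 8.617×10⁻⁵ × 1470 K = 0.12667 eV.
Eᵢ/kT = 0.35604, 1.6263, 2.6289, 2.6368, 4.0104.
Z = Σ e^(−Eᵢ/kT) = e^(−0.35604) + e^(−1.6263) + e^(−2.6289) + e^(−2.6368) + e^(−4.0104) = 0.70044 + 0.19666 + 0.072158 + 0.071590 + 0.018126 = 1.0590.
⟨E⟩ = 0.12205 eV, ⟨E²⟩ = 0.028740 eV².
C_V/k_B = (⟨E²⟩ − ⟨E⟩²)/(kT)² = (0.028740 − 0.014896)/0.016045 = 0.863.

0.863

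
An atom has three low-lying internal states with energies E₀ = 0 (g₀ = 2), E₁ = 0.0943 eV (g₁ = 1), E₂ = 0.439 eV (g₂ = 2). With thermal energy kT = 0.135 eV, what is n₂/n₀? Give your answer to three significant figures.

0.0387

n₂/n₀ = (g₂/g₀) exp[−(E₂−E₀)/kT] = (2/2) × exp(−(0.439 eV)/(0.135 eV)) = (2/2) × exp(-3.2519) = 0.0387.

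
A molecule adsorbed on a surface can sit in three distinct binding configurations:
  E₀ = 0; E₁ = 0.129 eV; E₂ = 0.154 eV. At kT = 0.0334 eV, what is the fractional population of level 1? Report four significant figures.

Eᵢ/kT = 0, 3.86228, 4.61078.
Z = Σ e^(−Eᵢ/kT) = e^(−0) + e^(−3.86228) + e^(−4.61078) = 1.00000 + 0.0210200 + 0.00994406 = 1.03096.
P₁ = e^(−E₁/kT) / Z = 0.0210200/1.03096 = 0.02039.

0.02039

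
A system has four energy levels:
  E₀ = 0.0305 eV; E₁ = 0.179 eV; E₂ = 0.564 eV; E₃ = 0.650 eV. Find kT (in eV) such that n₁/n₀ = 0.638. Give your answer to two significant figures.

0.33 eV

n₁/n₀ = exp[−(E₁−E₀)/kT] = 0.638.
⇒ (E₁−E₀)/kT = ln(1/0.638) = ln(1.567) = 0.4492.
kT = 0.1485 eV / 0.4492 = 0.33 eV.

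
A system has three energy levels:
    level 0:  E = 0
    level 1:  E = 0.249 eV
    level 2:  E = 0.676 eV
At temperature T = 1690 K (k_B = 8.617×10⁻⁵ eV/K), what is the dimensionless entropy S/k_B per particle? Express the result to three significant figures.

k_BT = 8.617×10⁻⁵ × 1690 K = 0.14563 eV.
Eᵢ/kT = 0, 1.7098, 4.6419.
Z = Σ e^(−Eᵢ/kT) = e^(−0) + e^(−1.7098) + e^(−4.6419) = 1.0000 + 0.18090 + 0.0096394 = 1.1905.
⟨E⟩ = Σ EᵢPᵢ = 0.043310 eV.
S/k_B = ln Z + ⟨E⟩/kT = ln(1.1905) + 0.043310/0.14563 = 0.17437 + 0.29740 = 0.472.

0.472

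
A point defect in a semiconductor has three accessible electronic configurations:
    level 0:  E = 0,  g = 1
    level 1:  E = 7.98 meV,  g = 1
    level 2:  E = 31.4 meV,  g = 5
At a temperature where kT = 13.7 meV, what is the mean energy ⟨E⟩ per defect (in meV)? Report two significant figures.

9.8 meV

Eᵢ/kT = 0, 0.5825, 2.292.
Z = Σ gᵢe^(−Eᵢ/kT) = 1·e^(−0) + 1·e^(−0.5825) + 5·e^(−2.292) = 1.000 + 0.5585 + 0.5053 = 2.064.
⟨E⟩ = Σ Eᵢ gᵢe^(−Eᵢ/kT) / Z = (0·1.000 + 7.98·0.5585 + 31.4·0.5053) / 2.064 = 9.8 meV.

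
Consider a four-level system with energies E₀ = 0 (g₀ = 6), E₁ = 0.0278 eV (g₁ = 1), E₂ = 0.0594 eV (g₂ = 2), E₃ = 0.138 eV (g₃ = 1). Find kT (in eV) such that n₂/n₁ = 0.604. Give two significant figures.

0.026 eV

n₂/n₁ = (g₂/g₁) exp[−(E₂−E₁)/kT] = 0.604.
⇒ (E₂−E₁)/kT = ln((2/1)/0.604) = ln(3.311) = 1.197.
kT = 0.0316 eV / 1.197 = 0.026 eV.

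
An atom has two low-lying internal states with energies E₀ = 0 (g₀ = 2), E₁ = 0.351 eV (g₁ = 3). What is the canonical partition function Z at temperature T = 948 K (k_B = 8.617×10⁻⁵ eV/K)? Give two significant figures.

Z = 2.0

k_BT = 8.617×10⁻⁵ × 948 K = 0.08169 eV.
Eᵢ/kT = 0, 4.297.
Z = Σ gᵢe^(−Eᵢ/kT) = 2·e^(−0) + 3·e^(−4.297) = 2.000 + 0.04083 = 2.041.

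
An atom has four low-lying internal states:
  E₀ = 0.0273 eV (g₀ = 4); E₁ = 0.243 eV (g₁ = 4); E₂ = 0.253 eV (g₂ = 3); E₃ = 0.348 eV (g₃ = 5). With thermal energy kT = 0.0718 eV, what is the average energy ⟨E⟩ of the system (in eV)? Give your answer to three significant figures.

Eᵢ/kT = 0.38022, 3.3844, 3.5237, 4.8468.
Z = Σ gᵢe^(−Eᵢ/kT) = 4·e^(−0.38022) + 4·e^(−3.3844) + 3·e^(−3.5237) + 5·e^(−4.8468) = 2.7348 + 0.13559 + 0.088470 + 0.039267 = 2.9981.
⟨E⟩ = Σ Eᵢ gᵢe^(−Eᵢ/kT) / Z = (0.0273·2.7348 + 0.243·0.13559 + 0.253·0.088470 + 0.348·0.039267) / 2.9981 = 0.0479 eV.

0.0479 eV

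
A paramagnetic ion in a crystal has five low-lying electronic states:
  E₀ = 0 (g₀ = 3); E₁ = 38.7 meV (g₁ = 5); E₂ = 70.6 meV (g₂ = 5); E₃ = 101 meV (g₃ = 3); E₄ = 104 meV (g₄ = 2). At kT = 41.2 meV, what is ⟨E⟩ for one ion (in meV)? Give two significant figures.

29 meV

Eᵢ/kT = 0, 0.9393, 1.714, 2.451, 2.524.
Z = Σ gᵢe^(−Eᵢ/kT) = 3·e^(−0) + 5·e^(−0.9393) + 5·e^(−1.714) + 3·e^(−2.451) + 2·e^(−2.524) = 3.000 + 1.955 + 0.9007 + 0.2586 + 0.1603 = 6.275.
⟨E⟩ = Σ Eᵢ gᵢe^(−Eᵢ/kT) / Z = (0·3.000 + 38.7·1.955 + 70.6·0.9007 + 101·0.2586 + 104·0.1603) / 6.275 = 29 meV.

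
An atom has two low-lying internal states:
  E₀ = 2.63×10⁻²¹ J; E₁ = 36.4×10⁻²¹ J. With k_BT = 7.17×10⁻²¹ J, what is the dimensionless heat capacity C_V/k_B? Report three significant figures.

0.196

Eᵢ/kT = 0.36681, 5.0767.
Z = Σ e^(−Eᵢ/kT) = e^(−0.36681) + e^(−5.0767) = 0.69294 + 0.0062405 = 0.69918.
⟨E⟩ = 2.9314, ⟨E²⟩ = 18.681.
C_V/k_B = (⟨E²⟩ − ⟨E⟩²)/(kT)² = (18.681 − 8.5931)/51.409 = 0.196.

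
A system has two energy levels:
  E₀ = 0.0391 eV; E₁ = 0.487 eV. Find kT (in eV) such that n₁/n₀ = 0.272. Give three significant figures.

n₁/n₀ = exp[−(E₁−E₀)/kT] = 0.272.
⇒ (E₁−E₀)/kT = ln(1/0.272) = ln(3.6765) = 1.3020.
kT = 0.4479 eV / 1.3020 = 0.344 eV.

0.344 eV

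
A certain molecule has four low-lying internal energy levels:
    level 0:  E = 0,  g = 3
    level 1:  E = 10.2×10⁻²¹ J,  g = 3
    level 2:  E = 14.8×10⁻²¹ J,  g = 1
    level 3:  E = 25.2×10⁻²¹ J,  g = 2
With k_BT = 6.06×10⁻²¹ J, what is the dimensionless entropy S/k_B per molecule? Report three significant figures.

1.65

Eᵢ/kT = 0, 1.6832, 2.4422, 4.1584.
Z = Σ gᵢe^(−Eᵢ/kT) = 3·e^(−0) + 3·e^(−1.6832) + 1·e^(−2.4422) + 2·e^(−4.1584) = 3.0000 + 0.55734 + 0.086969 + 0.031265 = 3.6756.
⟨E⟩ = Σ EᵢPᵢ = 2.1112 ×10⁻²¹ J.
S/k_B = ln Z + ⟨E⟩/kT = ln(3.6756) + 2.1112/6.06 = 1.3017 + 0.34838 = 1.65.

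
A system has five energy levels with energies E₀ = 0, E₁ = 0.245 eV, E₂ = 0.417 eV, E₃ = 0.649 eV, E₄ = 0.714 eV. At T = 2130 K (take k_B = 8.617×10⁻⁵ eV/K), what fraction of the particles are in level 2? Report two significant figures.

k_BT = 8.617×10⁻⁵ × 2130 K = 0.1835 eV.
Eᵢ/kT = 0, 1.335, 2.272, 3.537, 3.891.
Z = Σ e^(−Eᵢ/kT) = e^(−0) + e^(−1.335) + e^(−2.272) + e^(−3.537) + e^(−3.891) = 1.000 + 0.2632 + 0.1031 + 0.02910 + 0.02042 = 1.416.
P₂ = e^(−E₂/kT) / Z = 0.1031/1.416 = 0.073.

0.073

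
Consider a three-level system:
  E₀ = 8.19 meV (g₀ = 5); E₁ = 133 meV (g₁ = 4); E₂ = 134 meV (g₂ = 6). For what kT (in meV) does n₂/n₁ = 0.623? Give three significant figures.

n₂/n₁ = (g₂/g₁) exp[−(E₂−E₁)/kT] = 0.623.
⇒ (E₂−E₁)/kT = ln((6/4)/0.623) = ln(2.4077) = 0.87867.
kT = 1 meV / 0.87867 = 1.14 meV.

1.14 meV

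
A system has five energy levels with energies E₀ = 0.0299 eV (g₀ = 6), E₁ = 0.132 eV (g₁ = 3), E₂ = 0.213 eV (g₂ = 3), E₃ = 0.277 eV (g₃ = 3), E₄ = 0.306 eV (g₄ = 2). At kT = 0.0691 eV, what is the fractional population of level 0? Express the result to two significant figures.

Eᵢ/kT = 0.4327, 1.910, 3.082, 4.009, 4.428.
Z = Σ gᵢe^(−Eᵢ/kT) = 6·e^(−0.4327) + 3·e^(−1.910) + 3·e^(−3.082) + 3·e^(−4.009) + 2·e^(−4.428) = 3.893 + 0.4442 + 0.1376 + 0.05445 + 0.02388 = 4.553.
P₀ = g₀ e^(−E₀/kT) / Z = 3.893/4.553 = 0.86.

0.86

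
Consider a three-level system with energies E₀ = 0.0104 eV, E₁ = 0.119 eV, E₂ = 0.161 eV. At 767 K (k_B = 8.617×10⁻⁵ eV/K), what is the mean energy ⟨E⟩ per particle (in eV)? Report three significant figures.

k_BT = 8.617×10⁻⁵ × 767 K = 0.066092 eV.
Eᵢ/kT = 0.15736, 1.8005, 2.4360.
Z = Σ e^(−Eᵢ/kT) = e^(−0.15736) + e^(−1.8005) + e^(−2.4360) = 0.85440 + 0.16522 + 0.087510 = 1.1071.
⟨E⟩ = Σ Eᵢ e^(−Eᵢ/kT) / Z = (0.0104·0.85440 + 0.119·0.16522 + 0.161·0.087510) / 1.1071 = 0.0385 eV.

0.0385 eV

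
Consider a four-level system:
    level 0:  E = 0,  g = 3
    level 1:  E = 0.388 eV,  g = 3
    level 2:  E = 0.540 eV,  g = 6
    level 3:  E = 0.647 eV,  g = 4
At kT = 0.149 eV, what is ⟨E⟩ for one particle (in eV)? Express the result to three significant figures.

Eᵢ/kT = 0, 2.6040, 3.6242, 4.3423.
Z = Σ gᵢe^(−Eᵢ/kT) = 3·e^(−0) + 3·e^(−2.6040) + 6·e^(−3.6242) + 4·e^(−4.3423) = 3.0000 + 0.22193 + 0.16002 + 0.052026 = 3.4340.
⟨E⟩ = Σ Eᵢ gᵢe^(−Eᵢ/kT) / Z = (0·3.0000 + 0.388·0.22193 + 0.540·0.16002 + 0.647·0.052026) / 3.4340 = 0.0600 eV.

0.0600 eV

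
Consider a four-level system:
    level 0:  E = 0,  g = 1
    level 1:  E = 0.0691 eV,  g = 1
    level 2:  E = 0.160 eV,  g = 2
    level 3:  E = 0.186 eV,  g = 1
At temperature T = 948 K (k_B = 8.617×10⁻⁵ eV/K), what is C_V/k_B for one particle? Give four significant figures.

0.6578

k_BT = 8.617×10⁻⁵ × 948 K = 0.0816892 eV.
Eᵢ/kT = 0, 0.845889, 1.95864, 2.27692.
Z = Σ gᵢe^(−Eᵢ/kT) = 1·e^(−0) + 1·e^(−0.845889) + 2·e^(−1.95864) + 1·e^(−2.27692) = 1.00000 + 0.429176 + 0.282100 + 0.102600 = 1.81388.
⟨E⟩ = 0.0517541 eV, ⟨E²⟩ = 0.00706802 eV².
C_V/k_B = (⟨E²⟩ − ⟨E⟩²)/(kT)² = (0.00706802 − 0.00267849)/0.00667313 = 0.6578.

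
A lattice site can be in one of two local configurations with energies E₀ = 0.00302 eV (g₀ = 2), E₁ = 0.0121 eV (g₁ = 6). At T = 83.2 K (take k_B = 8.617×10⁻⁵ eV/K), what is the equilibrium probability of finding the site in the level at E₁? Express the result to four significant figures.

k_BT = 8.617×10⁻⁵ × 83.2 K = 0.00716934 eV.
Eᵢ/kT = 0.421238, 1.68774.
Z = Σ gᵢe^(−Eᵢ/kT) = 2·e^(−0.421238) + 6·e^(−1.68774) = 1.31247 + 1.10962 = 2.42209.
P₁ = g₁ e^(−E₁/kT) / Z = 1.10962/2.42209 = 0.4581.

0.4581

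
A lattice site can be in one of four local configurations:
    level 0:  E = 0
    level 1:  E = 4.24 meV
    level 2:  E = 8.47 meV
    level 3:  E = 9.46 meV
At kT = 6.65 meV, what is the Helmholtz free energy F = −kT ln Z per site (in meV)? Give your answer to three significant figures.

-4.77 meV

Eᵢ/kT = 0, 0.63759, 1.2737, 1.4226.
Z = Σ e^(−Eᵢ/kT) = e^(−0) + e^(−0.63759) + e^(−1.2737) + e^(−1.4226) = 1.0000 + 0.52856 + 0.27979 + 0.24109 = 2.0494.
F = −kT ln Z = −6.65 × ln(2.0494) = −6.65 × 0.71755 = -4.77 meV.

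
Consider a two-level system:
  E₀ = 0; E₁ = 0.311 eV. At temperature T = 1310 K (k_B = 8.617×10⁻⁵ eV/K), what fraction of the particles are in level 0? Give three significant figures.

0.940

k_BT = 8.617×10⁻⁵ × 1310 K = 0.11288 eV.
Eᵢ/kT = 0, 2.7551.
Z = Σ e^(−Eᵢ/kT) = e^(−0) + e^(−2.7551) = 1.0000 + 0.063603 = 1.0636.
P₀ = e^(−E₀/kT) / Z = 1.0000/1.0636 = 0.940.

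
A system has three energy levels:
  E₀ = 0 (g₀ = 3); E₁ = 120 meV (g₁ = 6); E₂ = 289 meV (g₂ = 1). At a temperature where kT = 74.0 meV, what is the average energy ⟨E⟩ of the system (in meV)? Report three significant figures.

Eᵢ/kT = 0, 1.6216, 3.9054.
Z = Σ gᵢe^(−Eᵢ/kT) = 3·e^(−0) + 6·e^(−1.6216) + 1·e^(−3.9054) = 3.0000 + 1.1855 + 0.020133 = 4.2056.
⟨E⟩ = Σ Eᵢ gᵢe^(−Eᵢ/kT) / Z = (0·3.0000 + 120·1.1855 + 289·0.020133) / 4.2056 = 35.2 meV.

35.2 meV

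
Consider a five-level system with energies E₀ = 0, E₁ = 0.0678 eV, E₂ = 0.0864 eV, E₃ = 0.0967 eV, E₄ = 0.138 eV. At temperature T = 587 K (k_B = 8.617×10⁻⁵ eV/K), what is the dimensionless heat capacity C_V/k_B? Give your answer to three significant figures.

0.765

k_BT = 8.617×10⁻⁵ × 587 K = 0.050582 eV.
Eᵢ/kT = 0, 1.3404, 1.7081, 1.9117, 2.7282.
Z = Σ e^(−Eᵢ/kT) = e^(−0) + e^(−1.3404) + e^(−1.7081) + e^(−1.9117) + e^(−2.7282) = 1.0000 + 0.26174 + 0.18121 + 0.14783 + 0.065337 = 1.6561.
⟨E⟩ = 0.034246 eV, ⟨E²⟩ = 0.0031294 eV².
C_V/k_B = (⟨E²⟩ − ⟨E⟩²)/(kT)² = (0.0031294 − 0.0011728)/0.0025585 = 0.765.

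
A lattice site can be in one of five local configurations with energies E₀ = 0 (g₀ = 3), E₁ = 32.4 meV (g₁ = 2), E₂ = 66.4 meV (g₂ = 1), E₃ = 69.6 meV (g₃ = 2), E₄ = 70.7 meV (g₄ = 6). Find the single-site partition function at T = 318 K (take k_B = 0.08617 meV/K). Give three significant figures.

Z = 4.31

k_BT = 0.08617 × 318 K = 27.402 meV.
Eᵢ/kT = 0, 1.1824, 2.4232, 2.5400, 2.5801.
Z = Σ gᵢe^(−Eᵢ/kT) = 3·e^(−0) + 2·e^(−1.1824) + 1·e^(−2.4232) + 2·e^(−2.5400) + 6·e^(−2.5801) = 3.0000 + 0.61308 + 0.088638 + 0.15773 + 0.45460 = 4.3140.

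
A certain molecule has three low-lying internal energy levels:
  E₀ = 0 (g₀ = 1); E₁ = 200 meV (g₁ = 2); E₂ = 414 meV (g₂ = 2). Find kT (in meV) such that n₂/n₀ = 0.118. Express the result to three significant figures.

n₂/n₀ = (g₂/g₀) exp[−(E₂−E₀)/kT] = 0.118.
⇒ (E₂−E₀)/kT = ln((2/1)/0.118) = ln(16.949) = 2.8302.
kT = 414 meV / 2.8302 = 146 meV.

146 meV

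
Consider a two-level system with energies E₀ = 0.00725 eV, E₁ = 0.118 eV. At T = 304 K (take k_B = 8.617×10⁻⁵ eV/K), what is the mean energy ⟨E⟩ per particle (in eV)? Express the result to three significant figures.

0.00884 eV

k_BT = 8.617×10⁻⁵ × 304 K = 0.026196 eV.
Eᵢ/kT = 0.27676, 4.5045.
Z = Σ e^(−Eᵢ/kT) = e^(−0.27676) + e^(−4.5045) = 0.75824 + 0.011059 = 0.76930.
⟨E⟩ = Σ Eᵢ e^(−Eᵢ/kT) / Z = (0.00725·0.75824 + 0.118·0.011059) / 0.76930 = 0.00884 eV.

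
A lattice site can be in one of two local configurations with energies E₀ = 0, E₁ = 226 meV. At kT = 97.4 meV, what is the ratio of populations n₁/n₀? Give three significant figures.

0.0982

n₁/n₀ = exp[−(E₁−E₀)/kT] = exp(−(226 meV)/(97.4 meV)) = exp(-2.3203) = 0.0982.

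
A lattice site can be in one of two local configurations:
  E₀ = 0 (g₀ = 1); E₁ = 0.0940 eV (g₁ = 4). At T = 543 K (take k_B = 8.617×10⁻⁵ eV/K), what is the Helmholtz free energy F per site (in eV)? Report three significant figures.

-0.0201 eV

k_BT = 8.617×10⁻⁵ × 543 K = 0.046790 eV.
Eᵢ/kT = 0, 2.0090.
Z = Σ gᵢe^(−Eᵢ/kT) = 1·e^(−0) + 4·e^(−2.0090) = 1.0000 + 0.53649 = 1.5365.
F = −kT ln Z = −0.046790 × ln(1.5365) = −0.046790 × 0.42951 = -0.0201 eV.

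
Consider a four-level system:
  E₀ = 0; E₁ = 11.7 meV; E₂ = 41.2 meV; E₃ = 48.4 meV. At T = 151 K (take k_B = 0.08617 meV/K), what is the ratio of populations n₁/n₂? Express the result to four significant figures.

9.652

k_BT = 0.08617 × 151 K = 13.0117 meV.
n₁/n₂ = exp[−(E₁−E₂)/kT] = exp(−(-29.5 meV)/(13.0117 meV)) = exp(2.26719) = 9.652.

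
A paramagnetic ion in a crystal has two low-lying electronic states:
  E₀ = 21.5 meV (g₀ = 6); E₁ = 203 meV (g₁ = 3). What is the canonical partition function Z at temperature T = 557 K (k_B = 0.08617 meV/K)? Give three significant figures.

k_BT = 0.08617 × 557 K = 47.997 meV.
Eᵢ/kT = 0.44794, 4.2294.
Z = Σ gᵢe^(−Eᵢ/kT) = 6·e^(−0.44794) + 3·e^(−4.2294) = 3.8337 + 0.043683 = 3.8774.

Z = 3.88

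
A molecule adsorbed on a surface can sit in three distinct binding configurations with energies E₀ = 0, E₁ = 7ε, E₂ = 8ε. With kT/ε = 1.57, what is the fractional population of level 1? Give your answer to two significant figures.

Eᵢ/kT = 0, 4.459, 5.096.
Z = Σ e^(−Eᵢ/kT) = e^(−0) + e^(−4.459) + e^(−5.096) = 1.000 + 0.01157 + 0.006121 = 1.018.
P₁ = e^(−E₁/kT) / Z = 0.01157/1.018 = 0.011.

0.011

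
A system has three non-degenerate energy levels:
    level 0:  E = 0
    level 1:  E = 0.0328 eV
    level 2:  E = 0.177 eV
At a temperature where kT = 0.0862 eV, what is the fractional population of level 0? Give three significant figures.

Eᵢ/kT = 0, 0.38051, 2.0534.
Z = Σ e^(−Eᵢ/kT) = e^(−0) + e^(−0.38051) + e^(−2.0534) = 1.0000 + 0.68351 + 0.12830 = 1.8118.
P₀ = e^(−E₀/kT) / Z = 1.0000/1.8118 = 0.552.

0.552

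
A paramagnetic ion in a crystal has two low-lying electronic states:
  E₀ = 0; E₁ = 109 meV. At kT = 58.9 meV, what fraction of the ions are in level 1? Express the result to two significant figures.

0.14

Eᵢ/kT = 0, 1.851.
Z = Σ e^(−Eᵢ/kT) = e^(−0) + e^(−1.851) = 1.000 + 0.1571 = 1.157.
P₁ = e^(−E₁/kT) / Z = 0.1571/1.157 = 0.14.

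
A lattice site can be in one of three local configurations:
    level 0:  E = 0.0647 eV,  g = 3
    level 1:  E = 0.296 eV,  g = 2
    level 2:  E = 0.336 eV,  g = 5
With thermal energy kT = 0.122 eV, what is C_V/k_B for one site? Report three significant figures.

Eᵢ/kT = 0.53033, 2.4262, 2.7541.
Z = Σ gᵢe^(−Eᵢ/kT) = 3·e^(−0.53033) + 2·e^(−2.4262) + 5·e^(−2.7541) = 1.7652 + 0.17674 + 0.31833 = 2.2603.
⟨E⟩ = 0.12099 eV, ⟨E²⟩ = 0.026020 eV².
C_V/k_B = (⟨E²⟩ − ⟨E⟩²)/(kT)² = (0.026020 − 0.014639)/0.014884 = 0.765.

0.765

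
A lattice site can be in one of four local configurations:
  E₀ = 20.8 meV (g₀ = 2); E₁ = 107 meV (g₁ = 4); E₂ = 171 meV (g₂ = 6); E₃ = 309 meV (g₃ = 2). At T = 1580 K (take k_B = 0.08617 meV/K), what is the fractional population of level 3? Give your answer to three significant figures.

0.0379

k_BT = 0.08617 × 1580 K = 136.15 meV.
Eᵢ/kT = 0.15277, 0.78590, 1.2560, 2.2696.
Z = Σ gᵢe^(−Eᵢ/kT) = 2·e^(−0.15277) + 4·e^(−0.78590) + 6·e^(−1.2560) + 2·e^(−2.2696) = 1.7167 + 1.8228 + 1.7087 + 0.20671 = 5.4549.
P₃ = g₃ e^(−E₃/kT) / Z = 0.20671/5.4549 = 0.0379.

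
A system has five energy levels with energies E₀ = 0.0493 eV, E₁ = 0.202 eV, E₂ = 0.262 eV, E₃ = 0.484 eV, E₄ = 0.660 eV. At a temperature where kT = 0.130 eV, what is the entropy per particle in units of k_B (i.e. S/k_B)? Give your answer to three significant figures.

0.981

Eᵢ/kT = 0.37923, 1.5538, 2.0154, 3.7231, 5.0769.
Z = Σ e^(−Eᵢ/kT) = e^(−0.37923) + e^(−1.5538) + e^(−2.0154) + e^(−3.7231) + e^(−5.0769) = 0.68439 + 0.21144 + 0.13327 + 0.024159 + 0.0062392 = 1.0595.
⟨E⟩ = Σ EᵢPᵢ = 0.12004 eV.
S/k_B = ln Z + ⟨E⟩/kT = ln(1.0595) + 0.12004/0.130 = 0.057797 + 0.92338 = 0.981.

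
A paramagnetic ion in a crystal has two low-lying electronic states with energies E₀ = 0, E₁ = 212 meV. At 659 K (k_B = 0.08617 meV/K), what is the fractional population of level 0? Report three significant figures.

0.977

k_BT = 0.08617 × 659 K = 56.786 meV.
Eᵢ/kT = 0, 3.7333.
Z = Σ e^(−Eᵢ/kT) = e^(−0) + e^(−3.7333) = 1.0000 + 0.023914 = 1.0239.
P₀ = e^(−E₀/kT) / Z = 1.0000/1.0239 = 0.977.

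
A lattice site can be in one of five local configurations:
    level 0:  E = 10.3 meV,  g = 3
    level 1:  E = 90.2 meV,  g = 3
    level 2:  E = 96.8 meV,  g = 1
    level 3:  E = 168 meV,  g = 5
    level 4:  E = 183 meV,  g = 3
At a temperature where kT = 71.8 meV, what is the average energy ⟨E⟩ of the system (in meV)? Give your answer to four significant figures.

57.08 meV

Eᵢ/kT = 0.143454, 1.25627, 1.34819, 2.33983, 2.54875.
Z = Σ gᵢe^(−Eᵢ/kT) = 3·e^(−0.143454) + 3·e^(−1.25627) + 1·e^(−1.34819) + 5·e^(−2.33983) + 3·e^(−2.54875) = 2.59908 + 0.854142 + 0.259710 + 0.481720 + 0.234538 = 4.42919.
⟨E⟩ = Σ Eᵢ gᵢe^(−Eᵢ/kT) / Z = (10.3·2.59908 + 90.2·0.854142 + 96.8·0.259710 + 168·0.481720 + 183·0.234538) / 4.42919 = 57.08 meV.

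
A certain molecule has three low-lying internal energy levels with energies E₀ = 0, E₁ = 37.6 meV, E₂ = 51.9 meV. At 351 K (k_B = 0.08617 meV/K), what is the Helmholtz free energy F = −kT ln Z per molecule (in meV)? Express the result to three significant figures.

-11.6 meV

k_BT = 0.08617 × 351 K = 30.246 meV.
Eᵢ/kT = 0, 1.2431, 1.7159.
Z = Σ e^(−Eᵢ/kT) = e^(−0) + e^(−1.2431) + e^(−1.7159) = 1.0000 + 0.28849 + 0.17980 = 1.4683.
F = −kT ln Z = −30.246 × ln(1.4683) = −30.246 × 0.38411 = -11.6 meV.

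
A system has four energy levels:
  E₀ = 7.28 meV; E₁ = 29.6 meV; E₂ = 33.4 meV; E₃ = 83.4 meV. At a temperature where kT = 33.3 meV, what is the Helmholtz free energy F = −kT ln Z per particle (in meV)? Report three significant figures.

-16.9 meV

Eᵢ/kT = 0.21862, 0.88889, 1.0030, 2.5045.
Z = Σ e^(−Eᵢ/kT) = e^(−0.21862) + e^(−0.88889) + e^(−1.0030) + e^(−2.5045) = 0.80363 + 0.41111 + 0.36678 + 0.081716 = 1.6632.
F = −kT ln Z = −33.3 × ln(1.6632) = −33.3 × 0.50874 = -16.9 meV.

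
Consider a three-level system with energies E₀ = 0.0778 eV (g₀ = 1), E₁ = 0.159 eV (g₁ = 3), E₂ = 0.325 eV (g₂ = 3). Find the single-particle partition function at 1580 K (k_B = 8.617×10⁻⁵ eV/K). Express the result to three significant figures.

Z = 1.77

k_BT = 8.617×10⁻⁵ × 1580 K = 0.13615 eV.
Eᵢ/kT = 0.57143, 1.1678, 2.3871.
Z = Σ gᵢe^(−Eᵢ/kT) = 1·e^(−0.57143) + 3·e^(−1.1678) + 3·e^(−2.3871) = 0.56472 + 0.93315 + 0.27569 = 1.7736.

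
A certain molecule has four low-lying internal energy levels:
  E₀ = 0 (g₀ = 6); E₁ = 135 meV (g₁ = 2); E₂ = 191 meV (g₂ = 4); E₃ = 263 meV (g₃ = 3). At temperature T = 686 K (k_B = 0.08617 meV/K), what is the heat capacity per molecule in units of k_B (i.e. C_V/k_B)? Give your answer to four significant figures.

0.5013

k_BT = 0.08617 × 686 K = 59.1126 meV.
Eᵢ/kT = 0, 2.28378, 3.23112, 4.44914.
Z = Σ gᵢe^(−Eᵢ/kT) = 6·e^(−0) + 2·e^(−2.28378) + 4·e^(−3.23112) + 3·e^(−4.44914) = 6.00000 + 0.203797 + 0.158053 + 0.0350658 = 6.39692.
⟨E⟩ = 10.4618 meV, ⟨E²⟩ = 1861.15 meV².
C_V/k_B = (⟨E²⟩ − ⟨E⟩²)/(kT)² = (1861.15 − 109.449)/3494.30 = 0.5013.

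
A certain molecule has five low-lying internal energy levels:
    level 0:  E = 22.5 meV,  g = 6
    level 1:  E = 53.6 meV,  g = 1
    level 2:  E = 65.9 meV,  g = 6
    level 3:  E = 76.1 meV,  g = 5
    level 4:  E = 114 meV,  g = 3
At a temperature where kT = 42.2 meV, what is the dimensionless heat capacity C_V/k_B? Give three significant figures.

0.377

Eᵢ/kT = 0.53318, 1.2701, 1.5616, 1.8033, 2.7014.
Z = Σ gᵢe^(−Eᵢ/kT) = 6·e^(−0.53318) + 1·e^(−1.2701) + 6·e^(−1.5616) + 5·e^(−1.8033) + 3·e^(−2.7014) = 3.5204 + 0.28080 + 1.2588 + 0.82377 + 0.20133 = 6.0851.
⟨E⟩ = 43.197 meV, ⟨E²⟩ = 2537.8 meV².
C_V/k_B = (⟨E²⟩ − ⟨E⟩²)/(kT)² = (2537.8 − 1866.0)/1780.8 = 0.377.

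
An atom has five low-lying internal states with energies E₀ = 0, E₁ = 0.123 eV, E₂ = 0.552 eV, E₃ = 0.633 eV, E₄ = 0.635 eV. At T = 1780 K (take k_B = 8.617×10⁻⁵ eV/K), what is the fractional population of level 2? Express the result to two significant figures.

0.018

k_BT = 8.617×10⁻⁵ × 1780 K = 0.1534 eV.
Eᵢ/kT = 0, 0.8018, 3.598, 4.126, 4.140.
Z = Σ e^(−Eᵢ/kT) = e^(−0) + e^(−0.8018) + e^(−3.598) + e^(−4.126) + e^(−4.140) = 1.000 + 0.4485 + 0.02738 + 0.01615 + 0.01592 = 1.508.
P₂ = e^(−E₂/kT) / Z = 0.02738/1.508 = 0.018.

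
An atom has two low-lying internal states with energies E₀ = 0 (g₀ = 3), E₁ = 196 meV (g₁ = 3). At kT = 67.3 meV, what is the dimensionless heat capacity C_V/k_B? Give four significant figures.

Eᵢ/kT = 0, 2.91233.
Z = Σ gᵢe^(−Eᵢ/kT) = 3·e^(−0) + 3·e^(−2.91233) = 3.00000 + 0.163047 = 3.16305.
⟨E⟩ = 10.1033 meV, ⟨E²⟩ = 1980.24 meV².
C_V/k_B = (⟨E²⟩ − ⟨E⟩²)/(kT)² = (1980.24 − 102.077)/4529.29 = 0.4147.

0.4147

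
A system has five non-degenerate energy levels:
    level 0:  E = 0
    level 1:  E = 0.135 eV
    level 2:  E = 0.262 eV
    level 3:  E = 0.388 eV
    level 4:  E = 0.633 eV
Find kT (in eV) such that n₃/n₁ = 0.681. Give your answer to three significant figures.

0.659 eV

n₃/n₁ = exp[−(E₃−E₁)/kT] = 0.681.
⇒ (E₃−E₁)/kT = ln(1/0.681) = ln(1.4684) = 0.38417.
kT = 0.253 eV / 0.38417 = 0.659 eV.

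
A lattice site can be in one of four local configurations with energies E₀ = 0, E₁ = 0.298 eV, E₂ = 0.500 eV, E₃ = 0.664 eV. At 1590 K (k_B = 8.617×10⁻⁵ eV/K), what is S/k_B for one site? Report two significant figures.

0.47

k_BT = 8.617×10⁻⁵ × 1590 K = 0.1370 eV.
Eᵢ/kT = 0, 2.175, 3.650, 4.847.
Z = Σ e^(−Eᵢ/kT) = e^(−0) + e^(−2.175) + e^(−3.650) + e^(−4.847) = 1.000 + 0.1136 + 0.02599 + 0.007852 = 1.147.
⟨E⟩ = Σ EᵢPᵢ = 0.04539 eV.
S/k_B = ln Z + ⟨E⟩/kT = ln(1.147) + 0.04539/0.1370 = 0.1371 + 0.3313 = 0.47.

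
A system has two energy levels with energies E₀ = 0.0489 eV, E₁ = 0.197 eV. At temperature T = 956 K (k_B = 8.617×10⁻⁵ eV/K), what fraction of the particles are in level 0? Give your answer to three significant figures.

0.858

k_BT = 8.617×10⁻⁵ × 956 K = 0.082379 eV.
Eᵢ/kT = 0.59360, 2.3914.
Z = Σ e^(−Eᵢ/kT) = e^(−0.59360) + e^(−2.3914) = 0.55234 + 0.091501 = 0.64384.
P₀ = e^(−E₀/kT) / Z = 0.55234/0.64384 = 0.858.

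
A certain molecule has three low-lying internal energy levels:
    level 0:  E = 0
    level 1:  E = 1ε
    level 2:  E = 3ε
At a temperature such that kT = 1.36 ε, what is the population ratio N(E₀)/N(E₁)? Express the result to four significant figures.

2.086

n₀/n₁ = exp[−(E₀−E₁)/kT] = exp(−(-1ε)/(1.36ε)) = exp(0.735294) = 2.086.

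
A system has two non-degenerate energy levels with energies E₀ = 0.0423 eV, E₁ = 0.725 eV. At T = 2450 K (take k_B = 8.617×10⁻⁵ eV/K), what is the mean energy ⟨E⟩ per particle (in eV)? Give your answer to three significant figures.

k_BT = 8.617×10⁻⁵ × 2450 K = 0.21112 eV.
Eᵢ/kT = 0.20036, 3.4341.
Z = Σ e^(−Eᵢ/kT) = e^(−0.20036) + e^(−3.4341) = 0.81844 + 0.032254 = 0.85069.
⟨E⟩ = Σ Eᵢ e^(−Eᵢ/kT) / Z = (0.0423·0.81844 + 0.725·0.032254) / 0.85069 = 0.0682 eV.

0.0682 eV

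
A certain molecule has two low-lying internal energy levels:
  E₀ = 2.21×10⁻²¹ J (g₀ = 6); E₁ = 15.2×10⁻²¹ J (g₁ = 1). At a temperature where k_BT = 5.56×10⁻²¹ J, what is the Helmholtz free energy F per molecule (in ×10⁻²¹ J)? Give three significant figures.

Eᵢ/kT = 0.39748, 2.7338.
Z = Σ gᵢe^(−Eᵢ/kT) = 6·e^(−0.39748) + 1·e^(−2.7338) = 4.0321 + 0.064972 = 4.0971.
F = −kT ln Z = −5.56 × ln(4.0971) = −5.56 × 1.4103 = -7.84 ×10⁻²¹ J.

-7.84 ×10⁻²¹ J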